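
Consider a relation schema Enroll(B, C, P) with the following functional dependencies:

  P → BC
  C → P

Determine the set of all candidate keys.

C, P

{C}⁺: C→P adds P; P→BC adds B → {B, C, P}.
{P}⁺: P→BC adds B, C → {B, C, P}.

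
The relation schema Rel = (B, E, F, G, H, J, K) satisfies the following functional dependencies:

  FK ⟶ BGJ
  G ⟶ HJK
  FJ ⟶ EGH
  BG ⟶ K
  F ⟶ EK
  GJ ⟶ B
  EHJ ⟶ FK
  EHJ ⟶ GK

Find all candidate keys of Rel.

{F}⁺: F→EK adds E, K; FK→BGJ adds B, G, J; G→HJK adds H → {B, E, F, G, H, J, K}.
{E, G}⁺: G→HJK adds H, J, K; GJ→B adds B; EHJ→FK adds F → {B, E, F, G, H, J, K}. Minimal: {G}⁺ = {B, G, H, J, K}; {E}⁺ = {E} — none reach the full schema.
{E, H, J}⁺: EHJ→FK adds F, K; EHJ→GK adds G; FK→BGJ adds B → {B, E, F, G, H, J, K}. Minimal: {H, J}⁺ = {H, J}; {E, J}⁺ = {E, J}; {E, H}⁺ = {E, H} — none reach the full schema.
Any other superkey contains one of these as a subset, so there are no further candidate keys.

(F), (E, G), (E, H, J)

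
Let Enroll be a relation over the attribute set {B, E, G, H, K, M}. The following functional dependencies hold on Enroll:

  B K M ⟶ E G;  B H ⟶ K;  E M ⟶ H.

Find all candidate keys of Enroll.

(B, E, M), (B, H, M), (B, K, M)

Attributes B, M never appear on any right-hand side, so every candidate key must contain {B, M}.
{B, M}⁺ = {B, M}, which is not all of the schema, so we must add further attributes.
{B, E, M}⁺: EM→H adds H; BH→K adds K; BKM→EG adds G → {B, E, G, H, K, M}. Minimal: {E, M}⁺ = {E, H, M}; {B, M}⁺ = {B, M}; {B, E}⁺ = {B, E} — none reach the full schema.
{B, H, M}⁺: BH→K adds K; BKM→EG adds E, G → {B, E, G, H, K, M}. Minimal: {H, M}⁺ = {H, M}; {B, M}⁺ = {B, M}; {B, H}⁺ = {B, H, K} — none reach the full schema.
{B, K, M}⁺: BKM→EG adds E, G; EM→H adds H → {B, E, G, H, K, M}. Minimal: {K, M}⁺ = {K, M}; {B, M}⁺ = {B, M}; {B, K}⁺ = {B, K} — none reach the full schema.
Any other superkey contains one of these as a subset, so there are no further candidate keys.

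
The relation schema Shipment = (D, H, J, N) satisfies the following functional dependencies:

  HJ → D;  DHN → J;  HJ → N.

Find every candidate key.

(H, J), (D, H, N)

{H, J}⁺: HJ→D adds D; HJ→N adds N → {D, H, J, N}.
{D, H, N}⁺: DHN→J adds J → {D, H, J, N}.
Any other superkey contains one of these as a subset, so there are no further candidate keys.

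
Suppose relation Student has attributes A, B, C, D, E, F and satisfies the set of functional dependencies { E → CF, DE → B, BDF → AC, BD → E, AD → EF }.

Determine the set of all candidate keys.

{A, D}, {B, D}, {D, E}

Attribute D never appears on the right-hand side of any dependency, so D must belong to every candidate key.
{D}⁺ = {D}, which is not all of the schema, so we must add further attributes.
{A, D}⁺: AD→EF adds E, F; E→CF adds C; DE→B adds B → {A, B, C, D, E, F}. Minimal: {D}⁺ = {D}; {A}⁺ = {A} — none reach the full schema.
{B, D}⁺: BD→E adds E; E→CF adds C, F; BDF→AC adds A → {A, B, C, D, E, F}. Minimal: {D}⁺ = {D}; {B}⁺ = {B} — none reach the full schema.
{D, E}⁺: E→CF adds C, F; DE→B adds B; BDF→AC adds A → {A, B, C, D, E, F}. Minimal: {E}⁺ = {C, E, F}; {D}⁺ = {D} — none reach the full schema.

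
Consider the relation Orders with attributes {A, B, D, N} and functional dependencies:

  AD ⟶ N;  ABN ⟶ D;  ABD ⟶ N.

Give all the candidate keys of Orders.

Attributes A, B never appear on any right-hand side, so every candidate key must contain {A, B}.
{A, B}⁺ = {A, B}, which is not all of the schema, so we must add further attributes.
{A, B, D}⁺: AD→N adds N → {A, B, D, N}.
{A, B, N}⁺: ABN→D adds D → {A, B, D, N}.
Any other superkey contains one of these as a subset, so there are no further candidate keys.

{A, B, D}; {A, B, N}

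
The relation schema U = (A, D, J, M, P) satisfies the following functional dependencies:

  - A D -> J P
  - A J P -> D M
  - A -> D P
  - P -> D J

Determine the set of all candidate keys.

Attribute A never appears on the right-hand side of any dependency, so A must belong to every candidate key.
{A}⁺ = {A, D, J, M, P}, which is all of the schema, so {A} is the only candidate key.

{A}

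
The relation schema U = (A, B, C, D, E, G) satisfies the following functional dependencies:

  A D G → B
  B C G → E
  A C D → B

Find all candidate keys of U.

ACDG

Attributes A, C, D, G never appear on any right-hand side, so every candidate key must contain {A, C, D, G}.
{A, C, D, G}⁺ = {A, B, C, D, E, G}, which is all of the schema, so {A, C, D, G} is the only candidate key.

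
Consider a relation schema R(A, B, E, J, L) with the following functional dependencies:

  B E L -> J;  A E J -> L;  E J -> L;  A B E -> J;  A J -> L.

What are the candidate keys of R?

ABE

{A, B, E}⁺: ABE→J adds J; AJ→L adds L → {A, B, E, J, L}. Minimal: {B, E}⁺ = {B, E}; {A, E}⁺ = {A, E}; {A, B}⁺ = {A, B} — none reach the full schema.
No other minimal superkey exists.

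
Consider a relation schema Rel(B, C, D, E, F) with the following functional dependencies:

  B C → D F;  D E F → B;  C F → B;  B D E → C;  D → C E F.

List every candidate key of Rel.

{D}, {B, C}, {C, F}

{D}⁺: D→CEF adds C, E, F; DEF→B adds B → {B, C, D, E, F}.
{B, C}⁺: BC→DF adds D, F; D→CEF adds E → {B, C, D, E, F}. Minimal: {C}⁺ = {C}; {B}⁺ = {B} — none reach the full schema.
{C, F}⁺: CF→B adds B; BC→DF adds D; D→CEF adds E → {B, C, D, E, F}. Minimal: {F}⁺ = {F}; {C}⁺ = {C} — none reach the full schema.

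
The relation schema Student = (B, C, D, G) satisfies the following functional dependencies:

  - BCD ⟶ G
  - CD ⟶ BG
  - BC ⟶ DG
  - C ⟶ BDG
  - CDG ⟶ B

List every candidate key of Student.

Attribute C never appears on the right-hand side of any dependency, so C must belong to every candidate key.
{C}⁺ = {B, C, D, G}, which is all of the schema, so {C} is the only candidate key.

{C}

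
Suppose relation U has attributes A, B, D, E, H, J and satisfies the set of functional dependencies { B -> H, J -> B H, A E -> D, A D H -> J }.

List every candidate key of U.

Attributes A, E never appear on any right-hand side, so every candidate key must contain {A, E}.
{A, E}⁺ = {A, D, E}, which is not all of the schema, so we must add further attributes.
{A, B, E}⁺: B→H adds H; AE→D adds D; ADH→J adds J → {A, B, D, E, H, J}. Minimal: {B, E}⁺ = {B, E, H}; {A, E}⁺ = {A, D, E}; {A, B}⁺ = {A, B, H} — none reach the full schema.
{A, E, H}⁺: AE→D adds D; ADH→J adds J; J→BH adds B → {A, B, D, E, H, J}. Minimal: {E, H}⁺ = {E, H}; {A, H}⁺ = {A, H}; {A, E}⁺ = {A, D, E} — none reach the full schema.
{A, E, J}⁺: J→BH adds B, H; AE→D adds D → {A, B, D, E, H, J}. Minimal: {E, J}⁺ = {B, E, H, J}; {A, J}⁺ = {A, B, H, J}; {A, E}⁺ = {A, D, E} — none reach the full schema.

(A, B, E); (A, E, H); (A, E, J)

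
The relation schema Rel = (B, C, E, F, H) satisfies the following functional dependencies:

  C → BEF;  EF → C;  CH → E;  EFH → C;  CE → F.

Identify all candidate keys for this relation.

{C, H}, {E, F, H}

Attribute H never appears on the right-hand side of any dependency, so H must belong to every candidate key.
{H}⁺ = {H}, which is not all of the schema, so we must add further attributes.
{C, H}⁺: C→BEF adds B, E, F → {B, C, E, F, H}.
{E, F, H}⁺: EF→C adds C; C→BEF adds B → {B, C, E, F, H}.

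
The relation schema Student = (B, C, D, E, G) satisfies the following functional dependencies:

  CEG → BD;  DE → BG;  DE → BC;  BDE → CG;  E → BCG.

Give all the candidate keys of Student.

{E}

Attribute E never appears on the right-hand side of any dependency, so E must belong to every candidate key.
{E}⁺ = {B, C, D, E, G}, which is all of the schema, so {E} is the only candidate key.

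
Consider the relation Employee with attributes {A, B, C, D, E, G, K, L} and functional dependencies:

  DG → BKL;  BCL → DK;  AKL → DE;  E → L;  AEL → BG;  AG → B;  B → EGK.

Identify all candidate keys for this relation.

Attributes A, C never appear on any right-hand side, so every candidate key must contain {A, C}.
{A, C}⁺ = {A, C}, which is not all of the schema, so we must add further attributes.
{A, B, C}⁺: B→EGK adds E, G, K; E→L adds L; BCL→DK adds D → {A, B, C, D, E, G, K, L}. Minimal: {B, C}⁺ = {B, C, D, E, G, K, L}; {A, C}⁺ = {A, C}; {A, B}⁺ = {A, B, D, E, G, K, L} — none reach the full schema.
{A, C, E}⁺: E→L adds L; AEL→BG adds B, G; B→EGK adds K; BCL→DK adds D → {A, B, C, D, E, G, K, L}. Minimal: {C, E}⁺ = {C, E, L}; {A, E}⁺ = {A, B, D, E, G, K, L}; {A, C}⁺ = {A, C} — none reach the full schema.
{A, C, G}⁺: AG→B adds B; B→EGK adds E, K; E→L adds L; BCL→DK adds D → {A, B, C, D, E, G, K, L}. Minimal: {C, G}⁺ = {C, G}; {A, G}⁺ = {A, B, D, E, G, K, L}; {A, C}⁺ = {A, C} — none reach the full schema.
{A, C, K, L}⁺: AKL→DE adds D, E; AEL→BG adds B, G → {A, B, C, D, E, G, K, L}. Minimal: {C, K, L}⁺ = {C, K, L}; {A, K, L}⁺ = {A, B, D, E, G, K, L}; {A, C, L}⁺ = {A, C, L}; … — none reach the full schema.
Any other superkey contains one of these as a subset, so there are no further candidate keys.

{A, B, C}; {A, C, E}; {A, C, G}; {A, C, K, L}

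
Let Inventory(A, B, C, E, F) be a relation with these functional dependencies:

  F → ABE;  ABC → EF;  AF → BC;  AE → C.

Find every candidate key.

(F); (A, B, C); (A, B, E)

{F}⁺: F→ABE adds A, B, E; AF→BC adds C → {A, B, C, E, F}.
{A, B, C}⁺: ABC→EF adds E, F → {A, B, C, E, F}. Minimal: {B, C}⁺ = {B, C}; {A, C}⁺ = {A, C}; {A, B}⁺ = {A, B} — none reach the full schema.
{A, B, E}⁺: AE→C adds C; ABC→EF adds F → {A, B, C, E, F}. Minimal: {B, E}⁺ = {B, E}; {A, E}⁺ = {A, C, E}; {A, B}⁺ = {A, B} — none reach the full schema.
Any other superkey contains one of these as a subset, so there are no further candidate keys.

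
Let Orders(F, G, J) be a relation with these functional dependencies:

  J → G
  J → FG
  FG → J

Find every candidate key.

{J}; {F, G}

{J}⁺: J→G adds G; J→FG adds F → {F, G, J}.
{F, G}⁺: FG→J adds J → {F, G, J}.
Any other superkey contains one of these as a subset, so there are no further candidate keys.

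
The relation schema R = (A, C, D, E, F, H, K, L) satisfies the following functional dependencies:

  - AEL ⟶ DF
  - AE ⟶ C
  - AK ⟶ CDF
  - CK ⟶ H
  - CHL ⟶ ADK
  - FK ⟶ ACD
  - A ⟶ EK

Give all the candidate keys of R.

Attribute L never appears on the right-hand side of any dependency, so L must belong to every candidate key.
{L}⁺ = {L}, which is not all of the schema, so we must add further attributes.
{A, L}⁺: A→EK adds E, K; AEL→DF adds D, F; AE→C adds C; CK→H adds H → {A, C, D, E, F, H, K, L}. Minimal: {L}⁺ = {L}; {A}⁺ = {A, C, D, E, F, H, K} — none reach the full schema.
{C, H, L}⁺: CHL→ADK adds A, D, K; A→EK adds E; AEL→DF adds F → {A, C, D, E, F, H, K, L}. Minimal: {H, L}⁺ = {H, L}; {C, L}⁺ = {C, L}; {C, H}⁺ = {C, H} — none reach the full schema.
{C, K, L}⁺: CK→H adds H; CHL→ADK adds A, D; A→EK adds E; AEL→DF adds F → {A, C, D, E, F, H, K, L}. Minimal: {K, L}⁺ = {K, L}; {C, L}⁺ = {C, L}; {C, K}⁺ = {C, H, K} — none reach the full schema.
{F, K, L}⁺: FK→ACD adds A, C, D; A→EK adds E; CK→H adds H → {A, C, D, E, F, H, K, L}. Minimal: {K, L}⁺ = {K, L}; {F, L}⁺ = {F, L}; {F, K}⁺ = {A, C, D, E, F, H, K} — none reach the full schema.
Any other superkey contains one of these as a subset, so there are no further candidate keys.

{A, L}, {C, H, L}, {C, K, L}, {F, K, L}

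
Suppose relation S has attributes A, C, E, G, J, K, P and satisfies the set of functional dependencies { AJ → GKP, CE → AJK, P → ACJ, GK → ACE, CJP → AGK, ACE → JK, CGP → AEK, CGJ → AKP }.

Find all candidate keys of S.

P; AJ; CE; GK; CGJ

{P}⁺: P→ACJ adds A, C, J; CJP→AGK adds G, K; CGP→AEK adds E → {A, C, E, G, J, K, P}.
{A, J}⁺: AJ→GKP adds G, K, P; P→ACJ adds C; GK→ACE adds E → {A, C, E, G, J, K, P}. Minimal: {J}⁺ = {J}; {A}⁺ = {A} — none reach the full schema.
{C, E}⁺: CE→AJK adds A, J, K; AJ→GKP adds G, P → {A, C, E, G, J, K, P}. Minimal: {E}⁺ = {E}; {C}⁺ = {C} — none reach the full schema.
{G, K}⁺: GK→ACE adds A, C, E; ACE→JK adds J; CGJ→AKP adds P → {A, C, E, G, J, K, P}. Minimal: {K}⁺ = {K}; {G}⁺ = {G} — none reach the full schema.
{C, G, J}⁺: CGJ→AKP adds A, K, P; GK→ACE adds E → {A, C, E, G, J, K, P}. Minimal: {G, J}⁺ = {G, J}; {C, J}⁺ = {C, J}; {C, G}⁺ = {C, G} — none reach the full schema.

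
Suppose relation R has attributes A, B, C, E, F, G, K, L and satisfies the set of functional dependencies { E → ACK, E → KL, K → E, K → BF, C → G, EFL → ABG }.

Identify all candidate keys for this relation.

{E}⁺: E→ACK adds A, C, K; E→KL adds L; K→BF adds B, F; C→G adds G → {A, B, C, E, F, G, K, L}.
{K}⁺: K→E adds E; K→BF adds B, F; E→ACK adds A, C; E→KL adds L; C→G adds G → {A, B, C, E, F, G, K, L}.

{E}; {K}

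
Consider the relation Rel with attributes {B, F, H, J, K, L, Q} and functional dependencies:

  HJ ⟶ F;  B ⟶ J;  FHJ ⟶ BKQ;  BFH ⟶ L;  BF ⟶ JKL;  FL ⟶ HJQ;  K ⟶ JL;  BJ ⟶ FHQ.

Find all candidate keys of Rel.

{B}, {F, K}, {F, L}, {H, J}, {H, K}

{B}⁺: B→J adds J; BJ→FHQ adds F, H, Q; FHJ→BKQ adds K; BFH→L adds L → {B, F, H, J, K, L, Q}.
{F, K}⁺: K→JL adds J, L; FL→HJQ adds H, Q; FHJ→BKQ adds B → {B, F, H, J, K, L, Q}. Minimal: {K}⁺ = {J, K, L}; {F}⁺ = {F} — none reach the full schema.
{F, L}⁺: FL→HJQ adds H, J, Q; FHJ→BKQ adds B, K → {B, F, H, J, K, L, Q}. Minimal: {L}⁺ = {L}; {F}⁺ = {F} — none reach the full schema.
{H, J}⁺: HJ→F adds F; FHJ→BKQ adds B, K, Q; BFH→L adds L → {B, F, H, J, K, L, Q}. Minimal: {J}⁺ = {J}; {H}⁺ = {H} — none reach the full schema.
{H, K}⁺: K→JL adds J, L; HJ→F adds F; FHJ→BKQ adds B, Q → {B, F, H, J, K, L, Q}. Minimal: {K}⁺ = {J, K, L}; {H}⁺ = {H} — none reach the full schema.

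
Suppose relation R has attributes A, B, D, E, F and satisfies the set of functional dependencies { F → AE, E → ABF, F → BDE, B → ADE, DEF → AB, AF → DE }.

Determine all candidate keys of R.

{B}⁺: B→ADE adds A, D, E; E→ABF adds F → {A, B, D, E, F}.
{E}⁺: E→ABF adds A, B, F; F→BDE adds D → {A, B, D, E, F}.
{F}⁺: F→AE adds A, E; E→ABF adds B; F→BDE adds D → {A, B, D, E, F}.
Any other superkey contains one of these as a subset, so there are no further candidate keys.

{B}, {E}, {F}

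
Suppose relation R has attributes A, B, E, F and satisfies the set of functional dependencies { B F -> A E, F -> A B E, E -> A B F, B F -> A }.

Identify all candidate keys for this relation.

{E}⁺: E→ABF adds A, B, F → {A, B, E, F}.
{F}⁺: F→ABE adds A, B, E → {A, B, E, F}.
Any other superkey contains one of these as a subset, so there are no further candidate keys.

{E}, {F}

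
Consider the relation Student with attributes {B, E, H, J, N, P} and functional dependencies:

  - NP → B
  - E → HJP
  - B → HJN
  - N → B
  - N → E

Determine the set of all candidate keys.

{B}, {N}

{B}⁺: B→HJN adds H, J, N; N→E adds E; E→HJP adds P → {B, E, H, J, N, P}.
{N}⁺: N→B adds B; N→E adds E; E→HJP adds H, J, P → {B, E, H, J, N, P}.
Any other superkey contains one of these as a subset, so there are no further candidate keys.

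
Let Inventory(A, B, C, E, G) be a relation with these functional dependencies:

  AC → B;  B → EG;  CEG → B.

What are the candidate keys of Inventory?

AC

{A, C}⁺: AC→B adds B; B→EG adds E, G → {A, B, C, E, G}.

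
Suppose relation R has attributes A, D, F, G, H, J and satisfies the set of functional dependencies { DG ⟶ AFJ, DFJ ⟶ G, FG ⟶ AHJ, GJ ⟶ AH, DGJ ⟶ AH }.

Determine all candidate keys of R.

{D, G}, {D, F, J}

Attribute D never appears on the right-hand side of any dependency, so D must belong to every candidate key.
{D}⁺ = {D}, which is not all of the schema, so we must add further attributes.
{D, G}⁺: DG→AFJ adds A, F, J; FG→AHJ adds H → {A, D, F, G, H, J}.
{D, F, J}⁺: DFJ→G adds G; FG→AHJ adds A, H → {A, D, F, G, H, J}.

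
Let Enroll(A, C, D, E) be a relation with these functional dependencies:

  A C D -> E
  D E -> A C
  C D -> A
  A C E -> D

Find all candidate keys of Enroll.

{C, D}⁺: CD→A adds A; ACD→E adds E → {A, C, D, E}.
{D, E}⁺: DE→AC adds A, C → {A, C, D, E}.
{A, C, E}⁺: ACE→D adds D → {A, C, D, E}.
Any other superkey contains one of these as a subset, so there are no further candidate keys.

{C, D}, {D, E}, {A, C, E}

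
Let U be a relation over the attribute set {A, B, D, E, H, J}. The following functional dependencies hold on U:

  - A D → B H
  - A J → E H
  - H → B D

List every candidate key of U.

Attributes A, J never appear on any right-hand side, so every candidate key must contain {A, J}.
{A, J}⁺ = {A, B, D, E, H, J}, which is all of the schema, so {A, J} is the only candidate key.

{A, J}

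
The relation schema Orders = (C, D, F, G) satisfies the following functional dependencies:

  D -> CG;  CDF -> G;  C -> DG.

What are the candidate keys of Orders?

{C, F}, {D, F}

Attribute F never appears on the right-hand side of any dependency, so F must belong to every candidate key.
{F}⁺ = {F}, which is not all of the schema, so we must add further attributes.
{C, F}⁺: C→DG adds D, G → {C, D, F, G}. Minimal: {F}⁺ = {F}; {C}⁺ = {C, D, G} — none reach the full schema.
{D, F}⁺: D→CG adds C, G → {C, D, F, G}. Minimal: {F}⁺ = {F}; {D}⁺ = {C, D, G} — none reach the full schema.
Any other superkey contains one of these as a subset, so there are no further candidate keys.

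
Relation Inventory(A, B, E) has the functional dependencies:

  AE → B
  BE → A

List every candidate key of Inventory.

Attribute E never appears on the right-hand side of any dependency, so E must belong to every candidate key.
{E}⁺ = {E}, which is not all of the schema, so we must add further attributes.
{A, E}⁺: AE→B adds B → {A, B, E}. Minimal: {E}⁺ = {E}; {A}⁺ = {A} — none reach the full schema.
{B, E}⁺: BE→A adds A → {A, B, E}. Minimal: {E}⁺ = {E}; {B}⁺ = {B} — none reach the full schema.
Any other superkey contains one of these as a subset, so there are no further candidate keys.

(A, E), (B, E)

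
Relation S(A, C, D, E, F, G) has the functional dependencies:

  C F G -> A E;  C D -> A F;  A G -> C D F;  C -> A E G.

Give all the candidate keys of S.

{C}⁺: C→AEG adds A, E, G; AG→CDF adds D, F → {A, C, D, E, F, G}.
{A, G}⁺: AG→CDF adds C, D, F; C→AEG adds E → {A, C, D, E, F, G}.
Any other superkey contains one of these as a subset, so there are no further candidate keys.

(C), (A, G)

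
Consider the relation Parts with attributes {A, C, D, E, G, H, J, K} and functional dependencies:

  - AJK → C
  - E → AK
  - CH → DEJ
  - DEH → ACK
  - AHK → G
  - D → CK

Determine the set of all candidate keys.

Attribute H never appears on the right-hand side of any dependency, so H must belong to every candidate key.
{H}⁺ = {H}, which is not all of the schema, so we must add further attributes.
{C, H}⁺: CH→DEJ adds D, E, J; DEH→ACK adds A, K; AHK→G adds G → {A, C, D, E, G, H, J, K}. Minimal: {H}⁺ = {H}; {C}⁺ = {C} — none reach the full schema.
{D, H}⁺: D→CK adds C, K; CH→DEJ adds E, J; DEH→ACK adds A; AHK→G adds G → {A, C, D, E, G, H, J, K}. Minimal: {H}⁺ = {H}; {D}⁺ = {C, D, K} — none reach the full schema.
{E, H, J}⁺: E→AK adds A, K; AHK→G adds G; AJK→C adds C; CH→DEJ adds D → {A, C, D, E, G, H, J, K}. Minimal: {H, J}⁺ = {H, J}; {E, J}⁺ = {A, C, E, J, K}; {E, H}⁺ = {A, E, G, H, K} — none reach the full schema.
{A, H, J, K}⁺: AJK→C adds C; CH→DEJ adds D, E; AHK→G adds G → {A, C, D, E, G, H, J, K}. Minimal: {H, J, K}⁺ = {H, J, K}; {A, J, K}⁺ = {A, C, J, K}; {A, H, K}⁺ = {A, G, H, K}; … — none reach the full schema.
Any other superkey contains one of these as a subset, so there are no further candidate keys.

{C, H}, {D, H}, {E, H, J}, {A, H, J, K}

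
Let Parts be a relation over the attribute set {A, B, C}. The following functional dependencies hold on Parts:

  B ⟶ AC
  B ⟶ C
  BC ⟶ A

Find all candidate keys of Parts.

Attribute B never appears on the right-hand side of any dependency, so B must belong to every candidate key.
{B}⁺ = {A, B, C}, which is all of the schema, so {B} is the only candidate key.

{B}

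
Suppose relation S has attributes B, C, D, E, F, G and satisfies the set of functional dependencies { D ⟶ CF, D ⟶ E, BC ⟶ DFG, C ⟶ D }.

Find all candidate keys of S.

Attribute B never appears on the right-hand side of any dependency, so B must belong to every candidate key.
{B}⁺ = {B}, which is not all of the schema, so we must add further attributes.
{B, C}⁺: BC→DFG adds D, F, G; D→E adds E → {B, C, D, E, F, G}. Minimal: {C}⁺ = {C, D, E, F}; {B}⁺ = {B} — none reach the full schema.
{B, D}⁺: D→CF adds C, F; D→E adds E; BC→DFG adds G → {B, C, D, E, F, G}. Minimal: {D}⁺ = {C, D, E, F}; {B}⁺ = {B} — none reach the full schema.

{B, C}, {B, D}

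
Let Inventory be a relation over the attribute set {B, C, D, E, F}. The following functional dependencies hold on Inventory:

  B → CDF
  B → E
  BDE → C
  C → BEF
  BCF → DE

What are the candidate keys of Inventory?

{B}; {C}

{B}⁺: B→CDF adds C, D, F; B→E adds E → {B, C, D, E, F}.
{C}⁺: C→BEF adds B, E, F; BCF→DE adds D → {B, C, D, E, F}.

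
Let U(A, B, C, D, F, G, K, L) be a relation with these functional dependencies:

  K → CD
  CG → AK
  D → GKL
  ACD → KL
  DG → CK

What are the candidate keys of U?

Attributes B, F never appear on any right-hand side, so every candidate key must contain {B, F}.
{B, F}⁺ = {B, F}, which is not all of the schema, so we must add further attributes.
{B, D, F}⁺: D→GKL adds G, K, L; DG→CK adds C; CG→AK adds A → {A, B, C, D, F, G, K, L}. Minimal: {D, F}⁺ = {A, C, D, F, G, K, L}; {B, F}⁺ = {B, F}; {B, D}⁺ = {A, B, C, D, G, K, L} — none reach the full schema.
{B, F, K}⁺: K→CD adds C, D; D→GKL adds G, L; CG→AK adds A → {A, B, C, D, F, G, K, L}. Minimal: {F, K}⁺ = {A, C, D, F, G, K, L}; {B, K}⁺ = {A, B, C, D, G, K, L}; {B, F}⁺ = {B, F} — none reach the full schema.
{B, C, F, G}⁺: CG→AK adds A, K; K→CD adds D; D→GKL adds L → {A, B, C, D, F, G, K, L}. Minimal: {C, F, G}⁺ = {A, C, D, F, G, K, L}; {B, F, G}⁺ = {B, F, G}; {B, C, G}⁺ = {A, B, C, D, G, K, L}; … — none reach the full schema.
Any other superkey contains one of these as a subset, so there are no further candidate keys.

(B, D, F), (B, F, K), (B, C, F, G)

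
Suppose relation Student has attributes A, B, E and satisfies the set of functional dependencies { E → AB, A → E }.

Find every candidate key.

{A}, {E}

{A}⁺: A→E adds E; E→AB adds B → {A, B, E}.
{E}⁺: E→AB adds A, B → {A, B, E}.
Any other superkey contains one of these as a subset, so there are no further candidate keys.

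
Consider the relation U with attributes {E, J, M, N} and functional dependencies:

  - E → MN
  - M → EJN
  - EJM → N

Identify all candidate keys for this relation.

E, M

{E}⁺: E→MN adds M, N; M→EJN adds J → {E, J, M, N}.
{M}⁺: M→EJN adds E, J, N → {E, J, M, N}.
Any other superkey contains one of these as a subset, so there are no further candidate keys.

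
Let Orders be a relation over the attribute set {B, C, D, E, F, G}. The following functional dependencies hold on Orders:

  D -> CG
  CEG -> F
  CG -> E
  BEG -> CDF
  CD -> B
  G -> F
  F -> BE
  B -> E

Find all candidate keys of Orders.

{D}, {G}

{D}⁺: D→CG adds C, G; CG→E adds E; CD→B adds B; G→F adds F → {B, C, D, E, F, G}.
{G}⁺: G→F adds F; F→BE adds B, E; BEG→CDF adds C, D → {B, C, D, E, F, G}.
Any other superkey contains one of these as a subset, so there are no further candidate keys.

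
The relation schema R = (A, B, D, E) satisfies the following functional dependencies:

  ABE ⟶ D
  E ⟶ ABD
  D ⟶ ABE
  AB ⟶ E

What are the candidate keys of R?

{D}⁺: D→ABE adds A, B, E → {A, B, D, E}.
{E}⁺: E→ABD adds A, B, D → {A, B, D, E}.
{A, B}⁺: AB→E adds E; ABE→D adds D → {A, B, D, E}. Minimal: {B}⁺ = {B}; {A}⁺ = {A} — none reach the full schema.
Any other superkey contains one of these as a subset, so there are no further candidate keys.

D; E; AB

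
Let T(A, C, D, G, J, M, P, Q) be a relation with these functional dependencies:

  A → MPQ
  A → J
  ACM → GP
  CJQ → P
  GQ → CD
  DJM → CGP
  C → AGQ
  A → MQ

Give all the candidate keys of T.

(C), (A, D), (A, G), (G, Q), (D, J, M)

{C}⁺: C→AGQ adds A, G, Q; A→MQ adds M; A→MPQ adds P; A→J adds J; GQ→CD adds D → {A, C, D, G, J, M, P, Q}.
{A, D}⁺: A→MPQ adds M, P, Q; A→J adds J; DJM→CGP adds C, G → {A, C, D, G, J, M, P, Q}. Minimal: {D}⁺ = {D}; {A}⁺ = {A, J, M, P, Q} — none reach the full schema.
{A, G}⁺: A→MPQ adds M, P, Q; A→J adds J; GQ→CD adds C, D → {A, C, D, G, J, M, P, Q}. Minimal: {G}⁺ = {G}; {A}⁺ = {A, J, M, P, Q} — none reach the full schema.
{G, Q}⁺: GQ→CD adds C, D; C→AGQ adds A; A→MQ adds M; A→MPQ adds P; A→J adds J → {A, C, D, G, J, M, P, Q}. Minimal: {Q}⁺ = {Q}; {G}⁺ = {G} — none reach the full schema.
{D, J, M}⁺: DJM→CGP adds C, G, P; C→AGQ adds A, Q → {A, C, D, G, J, M, P, Q}. Minimal: {J, M}⁺ = {J, M}; {D, M}⁺ = {D, M}; {D, J}⁺ = {D, J} — none reach the full schema.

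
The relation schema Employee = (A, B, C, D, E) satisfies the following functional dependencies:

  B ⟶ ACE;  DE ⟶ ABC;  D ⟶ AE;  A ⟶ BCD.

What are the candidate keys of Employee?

{A}⁺: A→BCD adds B, C, D; B→ACE adds E → {A, B, C, D, E}.
{B}⁺: B→ACE adds A, C, E; A→BCD adds D → {A, B, C, D, E}.
{D}⁺: D→AE adds A, E; A→BCD adds B, C → {A, B, C, D, E}.

{A}, {B}, {D}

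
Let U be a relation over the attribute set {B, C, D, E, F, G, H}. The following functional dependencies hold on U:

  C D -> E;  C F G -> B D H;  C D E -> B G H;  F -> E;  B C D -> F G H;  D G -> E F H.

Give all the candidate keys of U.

CD, CFG

Attribute C never appears on the right-hand side of any dependency, so C must belong to every candidate key.
{C}⁺ = {C}, which is not all of the schema, so we must add further attributes.
{C, D}⁺: CD→E adds E; CDE→BGH adds B, G, H; BCD→FGH adds F → {B, C, D, E, F, G, H}. Minimal: {D}⁺ = {D}; {C}⁺ = {C} — none reach the full schema.
{C, F, G}⁺: CFG→BDH adds B, D, H; F→E adds E → {B, C, D, E, F, G, H}. Minimal: {F, G}⁺ = {E, F, G}; {C, G}⁺ = {C, G}; {C, F}⁺ = {C, E, F} — none reach the full schema.
Any other superkey contains one of these as a subset, so there are no further candidate keys.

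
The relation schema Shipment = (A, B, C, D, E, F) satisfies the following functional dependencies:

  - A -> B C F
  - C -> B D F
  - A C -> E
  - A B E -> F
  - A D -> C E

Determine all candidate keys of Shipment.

{A}

Attribute A never appears on the right-hand side of any dependency, so A must belong to every candidate key.
{A}⁺ = {A, B, C, D, E, F}, which is all of the schema, so {A} is the only candidate key.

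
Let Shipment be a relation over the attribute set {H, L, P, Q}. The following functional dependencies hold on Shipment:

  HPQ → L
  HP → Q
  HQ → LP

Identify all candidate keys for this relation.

{H, P}⁺: HP→Q adds Q; HQ→LP adds L → {H, L, P, Q}.
{H, Q}⁺: HQ→LP adds L, P → {H, L, P, Q}.
Any other superkey contains one of these as a subset, so there are no further candidate keys.

{H, P}, {H, Q}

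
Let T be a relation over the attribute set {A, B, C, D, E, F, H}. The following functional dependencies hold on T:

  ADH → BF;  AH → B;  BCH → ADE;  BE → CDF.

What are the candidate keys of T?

ACH, AEH, BCH, BEH

Attribute H never appears on the right-hand side of any dependency, so H must belong to every candidate key.
{H}⁺ = {H}, which is not all of the schema, so we must add further attributes.
{A, C, H}⁺: AH→B adds B; BCH→ADE adds D, E; BE→CDF adds F → {A, B, C, D, E, F, H}.
{A, E, H}⁺: AH→B adds B; BE→CDF adds C, D, F → {A, B, C, D, E, F, H}.
{B, C, H}⁺: BCH→ADE adds A, D, E; BE→CDF adds F → {A, B, C, D, E, F, H}.
{B, E, H}⁺: BE→CDF adds C, D, F; BCH→ADE adds A → {A, B, C, D, E, F, H}.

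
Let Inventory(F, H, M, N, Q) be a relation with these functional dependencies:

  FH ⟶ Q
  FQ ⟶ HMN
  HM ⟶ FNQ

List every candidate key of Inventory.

{F, H}, {F, Q}, {H, M}

{F, H}⁺: FH→Q adds Q; FQ→HMN adds M, N → {F, H, M, N, Q}. Minimal: {H}⁺ = {H}; {F}⁺ = {F} — none reach the full schema.
{F, Q}⁺: FQ→HMN adds H, M, N → {F, H, M, N, Q}. Minimal: {Q}⁺ = {Q}; {F}⁺ = {F} — none reach the full schema.
{H, M}⁺: HM→FNQ adds F, N, Q → {F, H, M, N, Q}. Minimal: {M}⁺ = {M}; {H}⁺ = {H} — none reach the full schema.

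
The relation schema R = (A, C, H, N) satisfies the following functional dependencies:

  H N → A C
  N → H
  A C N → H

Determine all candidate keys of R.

Attribute N never appears on the right-hand side of any dependency, so N must belong to every candidate key.
{N}⁺ = {A, C, H, N}, which is all of the schema, so {N} is the only candidate key.

N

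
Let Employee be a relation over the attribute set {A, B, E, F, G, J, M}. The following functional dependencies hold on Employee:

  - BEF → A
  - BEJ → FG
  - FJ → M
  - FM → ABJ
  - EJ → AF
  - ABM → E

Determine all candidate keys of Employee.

{E, J}, {F, J}, {F, M}, {A, B, J, M}

{E, J}⁺: EJ→AF adds A, F; FJ→M adds M; FM→ABJ adds B; BEJ→FG adds G → {A, B, E, F, G, J, M}.
{F, J}⁺: FJ→M adds M; FM→ABJ adds A, B; ABM→E adds E; BEJ→FG adds G → {A, B, E, F, G, J, M}.
{F, M}⁺: FM→ABJ adds A, B, J; ABM→E adds E; BEJ→FG adds G → {A, B, E, F, G, J, M}.
{A, B, J, M}⁺: ABM→E adds E; BEJ→FG adds F, G → {A, B, E, F, G, J, M}.
Any other superkey contains one of these as a subset, so there are no further candidate keys.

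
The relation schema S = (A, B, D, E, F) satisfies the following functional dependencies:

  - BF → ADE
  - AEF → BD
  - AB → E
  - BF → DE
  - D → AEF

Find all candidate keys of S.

{D}⁺: D→AEF adds A, E, F; AEF→BD adds B → {A, B, D, E, F}.
{B, F}⁺: BF→ADE adds A, D, E → {A, B, D, E, F}. Minimal: {F}⁺ = {F}; {B}⁺ = {B} — none reach the full schema.
{A, E, F}⁺: AEF→BD adds B, D → {A, B, D, E, F}. Minimal: {E, F}⁺ = {E, F}; {A, F}⁺ = {A, F}; {A, E}⁺ = {A, E} — none reach the full schema.

{D}, {B, F}, {A, E, F}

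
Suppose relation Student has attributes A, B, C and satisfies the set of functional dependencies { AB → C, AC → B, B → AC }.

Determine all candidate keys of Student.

{B}⁺: B→AC adds A, C → {A, B, C}.
{A, C}⁺: AC→B adds B → {A, B, C}. Minimal: {C}⁺ = {C}; {A}⁺ = {A} — none reach the full schema.

{B}; {A, C}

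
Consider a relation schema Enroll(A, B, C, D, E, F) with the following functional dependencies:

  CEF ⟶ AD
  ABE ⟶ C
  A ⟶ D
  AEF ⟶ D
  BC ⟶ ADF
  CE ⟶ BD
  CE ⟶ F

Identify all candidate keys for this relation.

{C, E}⁺: CE→BD adds B, D; CE→F adds F; CEF→AD adds A → {A, B, C, D, E, F}. Minimal: {E}⁺ = {E}; {C}⁺ = {C} — none reach the full schema.
{A, B, E}⁺: ABE→C adds C; A→D adds D; BC→ADF adds F → {A, B, C, D, E, F}. Minimal: {B, E}⁺ = {B, E}; {A, E}⁺ = {A, D, E}; {A, B}⁺ = {A, B, D} — none reach the full schema.
Any other superkey contains one of these as a subset, so there are no further candidate keys.

{C, E}, {A, B, E}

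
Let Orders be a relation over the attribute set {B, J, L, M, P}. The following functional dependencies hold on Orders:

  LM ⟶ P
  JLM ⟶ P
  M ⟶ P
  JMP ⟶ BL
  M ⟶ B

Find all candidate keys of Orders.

JM

Attributes J, M never appear on any right-hand side, so every candidate key must contain {J, M}.
{J, M}⁺ = {B, J, L, M, P}, which is all of the schema, so {J, M} is the only candidate key.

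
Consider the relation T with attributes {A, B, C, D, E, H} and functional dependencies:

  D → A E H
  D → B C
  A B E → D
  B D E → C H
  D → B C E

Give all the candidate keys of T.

D, ABE

{D}⁺: D→AEH adds A, E, H; D→BC adds B, C → {A, B, C, D, E, H}.
{A, B, E}⁺: ABE→D adds D; BDE→CH adds C, H → {A, B, C, D, E, H}.
Any other superkey contains one of these as a subset, so there are no further candidate keys.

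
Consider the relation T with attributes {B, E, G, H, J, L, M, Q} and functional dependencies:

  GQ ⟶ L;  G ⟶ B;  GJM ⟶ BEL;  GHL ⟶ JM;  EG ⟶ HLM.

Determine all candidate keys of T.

Attributes G, Q never appear on any right-hand side, so every candidate key must contain {G, Q}.
{G, Q}⁺ = {B, G, L, Q}, which is not all of the schema, so we must add further attributes.
{E, G, Q}⁺: GQ→L adds L; G→B adds B; EG→HLM adds H, M; GHL→JM adds J → {B, E, G, H, J, L, M, Q}. Minimal: {G, Q}⁺ = {B, G, L, Q}; {E, Q}⁺ = {E, Q}; {E, G}⁺ = {B, E, G, H, J, L, M} — none reach the full schema.
{G, H, Q}⁺: GQ→L adds L; G→B adds B; GHL→JM adds J, M; GJM→BEL adds E → {B, E, G, H, J, L, M, Q}. Minimal: {H, Q}⁺ = {H, Q}; {G, Q}⁺ = {B, G, L, Q}; {G, H}⁺ = {B, G, H} — none reach the full schema.
{G, J, M, Q}⁺: GQ→L adds L; G→B adds B; GJM→BEL adds E; EG→HLM adds H → {B, E, G, H, J, L, M, Q}. Minimal: {J, M, Q}⁺ = {J, M, Q}; {G, M, Q}⁺ = {B, G, L, M, Q}; {G, J, Q}⁺ = {B, G, J, L, Q}; … — none reach the full schema.
Any other superkey contains one of these as a subset, so there are no further candidate keys.

{E, G, Q}; {G, H, Q}; {G, J, M, Q}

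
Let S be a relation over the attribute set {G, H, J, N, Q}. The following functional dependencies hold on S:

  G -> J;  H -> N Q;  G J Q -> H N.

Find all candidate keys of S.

{G, H}; {G, Q}

Attribute G never appears on the right-hand side of any dependency, so G must belong to every candidate key.
{G}⁺ = {G, J}, which is not all of the schema, so we must add further attributes.
{G, H}⁺: G→J adds J; H→NQ adds N, Q → {G, H, J, N, Q}. Minimal: {H}⁺ = {H, N, Q}; {G}⁺ = {G, J} — none reach the full schema.
{G, Q}⁺: G→J adds J; GJQ→HN adds H, N → {G, H, J, N, Q}. Minimal: {Q}⁺ = {Q}; {G}⁺ = {G, J} — none reach the full schema.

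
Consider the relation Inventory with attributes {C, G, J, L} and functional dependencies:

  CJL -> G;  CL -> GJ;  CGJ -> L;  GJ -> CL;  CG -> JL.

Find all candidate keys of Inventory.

(C, G), (C, L), (G, J)

{C, G}⁺: CG→JL adds J, L → {C, G, J, L}. Minimal: {G}⁺ = {G}; {C}⁺ = {C} — none reach the full schema.
{C, L}⁺: CL→GJ adds G, J → {C, G, J, L}. Minimal: {L}⁺ = {L}; {C}⁺ = {C} — none reach the full schema.
{G, J}⁺: GJ→CL adds C, L → {C, G, J, L}. Minimal: {J}⁺ = {J}; {G}⁺ = {G} — none reach the full schema.
Any other superkey contains one of these as a subset, so there are no further candidate keys.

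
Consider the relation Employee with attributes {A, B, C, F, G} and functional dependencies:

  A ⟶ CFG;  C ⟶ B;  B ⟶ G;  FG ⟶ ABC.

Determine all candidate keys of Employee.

(A), (B, F), (C, F), (F, G)

{A}⁺: A→CFG adds C, F, G; C→B adds B → {A, B, C, F, G}.
{B, F}⁺: B→G adds G; FG→ABC adds A, C → {A, B, C, F, G}. Minimal: {F}⁺ = {F}; {B}⁺ = {B, G} — none reach the full schema.
{C, F}⁺: C→B adds B; B→G adds G; FG→ABC adds A → {A, B, C, F, G}. Minimal: {F}⁺ = {F}; {C}⁺ = {B, C, G} — none reach the full schema.
{F, G}⁺: FG→ABC adds A, B, C → {A, B, C, F, G}. Minimal: {G}⁺ = {G}; {F}⁺ = {F} — none reach the full schema.
Any other superkey contains one of these as a subset, so there are no further candidate keys.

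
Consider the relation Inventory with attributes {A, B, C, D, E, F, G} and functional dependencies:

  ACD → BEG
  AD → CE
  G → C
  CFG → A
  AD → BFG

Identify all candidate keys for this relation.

Attribute D never appears on the right-hand side of any dependency, so D must belong to every candidate key.
{D}⁺ = {D}, which is not all of the schema, so we must add further attributes.
{A, D}⁺: AD→CE adds C, E; AD→BFG adds B, F, G → {A, B, C, D, E, F, G}.
{D, F, G}⁺: G→C adds C; CFG→A adds A; AD→BFG adds B; ACD→BEG adds E → {A, B, C, D, E, F, G}.
Any other superkey contains one of these as a subset, so there are no further candidate keys.

{A, D}, {D, F, G}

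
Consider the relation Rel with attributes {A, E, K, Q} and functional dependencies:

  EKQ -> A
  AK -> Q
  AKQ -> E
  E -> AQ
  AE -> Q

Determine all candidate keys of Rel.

Attribute K never appears on the right-hand side of any dependency, so K must belong to every candidate key.
{K}⁺ = {K}, which is not all of the schema, so we must add further attributes.
{A, K}⁺: AK→Q adds Q; AKQ→E adds E → {A, E, K, Q}. Minimal: {K}⁺ = {K}; {A}⁺ = {A} — none reach the full schema.
{E, K}⁺: E→AQ adds A, Q → {A, E, K, Q}. Minimal: {K}⁺ = {K}; {E}⁺ = {A, E, Q} — none reach the full schema.

{A, K}, {E, K}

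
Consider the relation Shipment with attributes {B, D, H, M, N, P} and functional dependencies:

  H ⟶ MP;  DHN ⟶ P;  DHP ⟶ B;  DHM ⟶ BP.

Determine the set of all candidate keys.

Attributes D, H, N never appear on any right-hand side, so every candidate key must contain {D, H, N}.
{D, H, N}⁺ = {B, D, H, M, N, P}, which is all of the schema, so {D, H, N} is the only candidate key.

{D, H, N}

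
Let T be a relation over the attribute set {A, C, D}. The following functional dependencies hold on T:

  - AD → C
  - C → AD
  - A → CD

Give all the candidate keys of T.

A; C

{A}⁺: A→CD adds C, D → {A, C, D}.
{C}⁺: C→AD adds A, D → {A, C, D}.
Any other superkey contains one of these as a subset, so there are no further candidate keys.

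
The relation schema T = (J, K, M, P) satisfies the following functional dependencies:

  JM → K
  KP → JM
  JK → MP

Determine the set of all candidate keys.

JK, JM, KP

{J, K}⁺: JK→MP adds M, P → {J, K, M, P}.
{J, M}⁺: JM→K adds K; JK→MP adds P → {J, K, M, P}.
{K, P}⁺: KP→JM adds J, M → {J, K, M, P}.
Any other superkey contains one of these as a subset, so there are no further candidate keys.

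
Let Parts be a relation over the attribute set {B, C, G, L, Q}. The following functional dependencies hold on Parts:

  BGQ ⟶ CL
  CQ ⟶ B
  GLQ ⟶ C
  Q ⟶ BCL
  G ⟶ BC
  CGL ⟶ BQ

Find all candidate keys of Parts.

GL, GQ

{G, L}⁺: G→BC adds B, C; CGL→BQ adds Q → {B, C, G, L, Q}. Minimal: {L}⁺ = {L}; {G}⁺ = {B, C, G} — none reach the full schema.
{G, Q}⁺: Q→BCL adds B, C, L → {B, C, G, L, Q}. Minimal: {Q}⁺ = {B, C, L, Q}; {G}⁺ = {B, C, G} — none reach the full schema.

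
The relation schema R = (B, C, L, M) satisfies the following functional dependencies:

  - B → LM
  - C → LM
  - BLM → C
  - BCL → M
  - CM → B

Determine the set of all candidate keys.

{B}, {C}

{B}⁺: B→LM adds L, M; BLM→C adds C → {B, C, L, M}.
{C}⁺: C→LM adds L, M; CM→B adds B → {B, C, L, M}.
Any other superkey contains one of these as a subset, so there are no further candidate keys.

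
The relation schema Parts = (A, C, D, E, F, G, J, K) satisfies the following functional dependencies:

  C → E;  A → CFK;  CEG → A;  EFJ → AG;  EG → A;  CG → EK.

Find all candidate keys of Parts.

{A, D, J}⁺: A→CFK adds C, F, K; C→E adds E; EFJ→AG adds G → {A, C, D, E, F, G, J, K}. Minimal: {D, J}⁺ = {D, J}; {A, J}⁺ = {A, C, E, F, G, J, K}; {A, D}⁺ = {A, C, D, E, F, K} — none reach the full schema.
{C, D, F, J}⁺: C→E adds E; EFJ→AG adds A, G; CG→EK adds K → {A, C, D, E, F, G, J, K}. Minimal: {D, F, J}⁺ = {D, F, J}; {C, F, J}⁺ = {A, C, E, F, G, J, K}; {C, D, J}⁺ = {C, D, E, J}; … — none reach the full schema.
{C, D, G, J}⁺: C→E adds E; CEG→A adds A; CG→EK adds K; A→CFK adds F → {A, C, D, E, F, G, J, K}. Minimal: {D, G, J}⁺ = {D, G, J}; {C, G, J}⁺ = {A, C, E, F, G, J, K}; {C, D, J}⁺ = {C, D, E, J}; … — none reach the full schema.
{D, E, F, J}⁺: EFJ→AG adds A, G; A→CFK adds C, K → {A, C, D, E, F, G, J, K}. Minimal: {E, F, J}⁺ = {A, C, E, F, G, J, K}; {D, F, J}⁺ = {D, F, J}; {D, E, J}⁺ = {D, E, J}; … — none reach the full schema.
{D, E, G, J}⁺: EG→A adds A; A→CFK adds C, F, K → {A, C, D, E, F, G, J, K}. Minimal: {E, G, J}⁺ = {A, C, E, F, G, J, K}; {D, G, J}⁺ = {D, G, J}; {D, E, J}⁺ = {D, E, J}; … — none reach the full schema.
Any other superkey contains one of these as a subset, so there are no further candidate keys.

{A, D, J}; {C, D, F, J}; {C, D, G, J}; {D, E, F, J}; {D, E, G, J}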